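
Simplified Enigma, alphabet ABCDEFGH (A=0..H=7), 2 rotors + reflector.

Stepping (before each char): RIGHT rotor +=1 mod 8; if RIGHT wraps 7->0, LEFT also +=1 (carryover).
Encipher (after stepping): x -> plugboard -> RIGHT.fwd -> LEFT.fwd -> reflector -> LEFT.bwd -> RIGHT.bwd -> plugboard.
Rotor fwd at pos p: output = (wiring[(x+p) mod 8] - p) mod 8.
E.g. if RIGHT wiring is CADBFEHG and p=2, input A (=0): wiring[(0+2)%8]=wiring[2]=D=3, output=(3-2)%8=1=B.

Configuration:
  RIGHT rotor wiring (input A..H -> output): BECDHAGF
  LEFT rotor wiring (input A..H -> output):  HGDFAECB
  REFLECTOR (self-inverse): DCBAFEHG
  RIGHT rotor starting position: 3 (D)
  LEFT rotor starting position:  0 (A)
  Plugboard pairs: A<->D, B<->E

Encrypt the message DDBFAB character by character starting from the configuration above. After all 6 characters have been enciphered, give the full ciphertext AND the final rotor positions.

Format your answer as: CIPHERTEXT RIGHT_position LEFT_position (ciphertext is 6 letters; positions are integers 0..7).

Char 1 ('D'): step: R->4, L=0; D->plug->A->R->D->L->F->refl->E->L'->F->R'->E->plug->B
Char 2 ('D'): step: R->5, L=0; D->plug->A->R->D->L->F->refl->E->L'->F->R'->F->plug->F
Char 3 ('B'): step: R->6, L=0; B->plug->E->R->E->L->A->refl->D->L'->C->R'->H->plug->H
Char 4 ('F'): step: R->7, L=0; F->plug->F->R->A->L->H->refl->G->L'->B->R'->G->plug->G
Char 5 ('A'): step: R->0, L->1 (L advanced); A->plug->D->R->D->L->H->refl->G->L'->H->R'->E->plug->B
Char 6 ('B'): step: R->1, L=1; B->plug->E->R->H->L->G->refl->H->L'->D->R'->A->plug->D
Final: ciphertext=BFHGBD, RIGHT=1, LEFT=1

Answer: BFHGBD 1 1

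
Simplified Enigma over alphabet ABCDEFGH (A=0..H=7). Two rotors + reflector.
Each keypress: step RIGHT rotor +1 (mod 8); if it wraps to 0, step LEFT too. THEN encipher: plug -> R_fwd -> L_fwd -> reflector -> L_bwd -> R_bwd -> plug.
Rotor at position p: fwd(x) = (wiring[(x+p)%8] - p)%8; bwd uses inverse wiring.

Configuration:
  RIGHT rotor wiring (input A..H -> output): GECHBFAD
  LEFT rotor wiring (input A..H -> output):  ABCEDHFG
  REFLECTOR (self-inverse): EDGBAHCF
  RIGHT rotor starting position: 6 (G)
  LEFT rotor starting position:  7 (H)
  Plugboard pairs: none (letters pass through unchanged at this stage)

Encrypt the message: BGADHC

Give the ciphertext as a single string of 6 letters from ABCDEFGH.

Char 1 ('B'): step: R->7, L=7; B->plug->B->R->H->L->G->refl->C->L'->C->R'->F->plug->F
Char 2 ('G'): step: R->0, L->0 (L advanced); G->plug->G->R->A->L->A->refl->E->L'->D->R'->H->plug->H
Char 3 ('A'): step: R->1, L=0; A->plug->A->R->D->L->E->refl->A->L'->A->R'->D->plug->D
Char 4 ('D'): step: R->2, L=0; D->plug->D->R->D->L->E->refl->A->L'->A->R'->A->plug->A
Char 5 ('H'): step: R->3, L=0; H->plug->H->R->H->L->G->refl->C->L'->C->R'->C->plug->C
Char 6 ('C'): step: R->4, L=0; C->plug->C->R->E->L->D->refl->B->L'->B->R'->B->plug->B

Answer: FHDACB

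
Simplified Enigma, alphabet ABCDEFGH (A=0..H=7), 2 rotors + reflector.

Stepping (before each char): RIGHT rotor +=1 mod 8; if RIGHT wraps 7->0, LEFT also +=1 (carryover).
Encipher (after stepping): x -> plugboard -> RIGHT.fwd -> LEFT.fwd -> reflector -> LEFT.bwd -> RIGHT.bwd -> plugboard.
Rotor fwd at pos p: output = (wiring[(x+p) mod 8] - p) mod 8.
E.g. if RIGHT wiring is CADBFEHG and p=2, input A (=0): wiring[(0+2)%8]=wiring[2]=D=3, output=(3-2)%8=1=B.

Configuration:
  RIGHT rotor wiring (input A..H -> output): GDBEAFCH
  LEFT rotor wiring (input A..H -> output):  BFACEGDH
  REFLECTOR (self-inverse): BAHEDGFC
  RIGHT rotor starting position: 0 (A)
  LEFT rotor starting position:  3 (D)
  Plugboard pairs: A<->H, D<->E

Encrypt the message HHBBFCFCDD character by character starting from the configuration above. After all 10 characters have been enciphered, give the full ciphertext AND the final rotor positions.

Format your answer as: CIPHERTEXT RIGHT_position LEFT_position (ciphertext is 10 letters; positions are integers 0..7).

Char 1 ('H'): step: R->1, L=3; H->plug->A->R->C->L->D->refl->E->L'->E->R'->E->plug->D
Char 2 ('H'): step: R->2, L=3; H->plug->A->R->H->L->F->refl->G->L'->F->R'->F->plug->F
Char 3 ('B'): step: R->3, L=3; B->plug->B->R->F->L->G->refl->F->L'->H->R'->D->plug->E
Char 4 ('B'): step: R->4, L=3; B->plug->B->R->B->L->B->refl->A->L'->D->R'->D->plug->E
Char 5 ('F'): step: R->5, L=3; F->plug->F->R->E->L->E->refl->D->L'->C->R'->C->plug->C
Char 6 ('C'): step: R->6, L=3; C->plug->C->R->A->L->H->refl->C->L'->G->R'->F->plug->F
Char 7 ('F'): step: R->7, L=3; F->plug->F->R->B->L->B->refl->A->L'->D->R'->H->plug->A
Char 8 ('C'): step: R->0, L->4 (L advanced); C->plug->C->R->B->L->C->refl->H->L'->C->R'->G->plug->G
Char 9 ('D'): step: R->1, L=4; D->plug->E->R->E->L->F->refl->G->L'->H->R'->D->plug->E
Char 10 ('D'): step: R->2, L=4; D->plug->E->R->A->L->A->refl->B->L'->F->R'->F->plug->F
Final: ciphertext=DFEECFAGEF, RIGHT=2, LEFT=4

Answer: DFEECFAGEF 2 4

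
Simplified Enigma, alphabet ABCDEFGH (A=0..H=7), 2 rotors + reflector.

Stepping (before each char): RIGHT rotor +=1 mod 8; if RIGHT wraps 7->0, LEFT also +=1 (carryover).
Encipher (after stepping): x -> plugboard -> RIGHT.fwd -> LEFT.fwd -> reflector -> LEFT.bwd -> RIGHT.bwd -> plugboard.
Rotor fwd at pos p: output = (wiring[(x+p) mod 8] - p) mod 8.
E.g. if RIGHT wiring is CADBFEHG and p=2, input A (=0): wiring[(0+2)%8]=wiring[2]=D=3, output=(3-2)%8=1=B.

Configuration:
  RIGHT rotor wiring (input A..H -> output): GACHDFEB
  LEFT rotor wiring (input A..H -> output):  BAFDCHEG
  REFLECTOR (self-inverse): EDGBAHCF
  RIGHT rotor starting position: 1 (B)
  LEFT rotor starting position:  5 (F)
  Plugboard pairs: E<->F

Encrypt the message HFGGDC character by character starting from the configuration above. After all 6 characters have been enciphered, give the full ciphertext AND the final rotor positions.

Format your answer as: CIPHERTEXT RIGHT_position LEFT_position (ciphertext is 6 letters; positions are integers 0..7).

Char 1 ('H'): step: R->2, L=5; H->plug->H->R->G->L->G->refl->C->L'->A->R'->A->plug->A
Char 2 ('F'): step: R->3, L=5; F->plug->E->R->G->L->G->refl->C->L'->A->R'->B->plug->B
Char 3 ('G'): step: R->4, L=5; G->plug->G->R->G->L->G->refl->C->L'->A->R'->C->plug->C
Char 4 ('G'): step: R->5, L=5; G->plug->G->R->C->L->B->refl->D->L'->E->R'->C->plug->C
Char 5 ('D'): step: R->6, L=5; D->plug->D->R->C->L->B->refl->D->L'->E->R'->E->plug->F
Char 6 ('C'): step: R->7, L=5; C->plug->C->R->B->L->H->refl->F->L'->H->R'->B->plug->B
Final: ciphertext=ABCCFB, RIGHT=7, LEFT=5

Answer: ABCCFB 7 5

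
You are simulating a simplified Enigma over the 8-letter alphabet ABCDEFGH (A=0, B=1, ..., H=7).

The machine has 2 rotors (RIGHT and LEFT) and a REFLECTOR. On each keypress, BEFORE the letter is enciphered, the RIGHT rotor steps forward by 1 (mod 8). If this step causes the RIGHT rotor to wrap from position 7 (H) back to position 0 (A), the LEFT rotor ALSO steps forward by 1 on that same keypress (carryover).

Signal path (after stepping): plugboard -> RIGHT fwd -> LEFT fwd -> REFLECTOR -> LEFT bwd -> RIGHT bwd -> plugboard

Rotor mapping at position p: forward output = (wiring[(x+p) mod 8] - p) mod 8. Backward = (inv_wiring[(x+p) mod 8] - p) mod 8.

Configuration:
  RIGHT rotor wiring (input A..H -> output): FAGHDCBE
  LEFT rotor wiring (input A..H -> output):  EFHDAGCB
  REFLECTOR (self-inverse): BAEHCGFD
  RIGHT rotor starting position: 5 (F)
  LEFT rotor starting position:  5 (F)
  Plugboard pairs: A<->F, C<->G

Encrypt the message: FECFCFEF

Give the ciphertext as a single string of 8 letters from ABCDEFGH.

Char 1 ('F'): step: R->6, L=5; F->plug->A->R->D->L->H->refl->D->L'->H->R'->C->plug->G
Char 2 ('E'): step: R->7, L=5; E->plug->E->R->A->L->B->refl->A->L'->E->R'->F->plug->A
Char 3 ('C'): step: R->0, L->6 (L advanced); C->plug->G->R->B->L->D->refl->H->L'->D->R'->E->plug->E
Char 4 ('F'): step: R->1, L=6; F->plug->A->R->H->L->A->refl->B->L'->E->R'->H->plug->H
Char 5 ('C'): step: R->2, L=6; C->plug->G->R->D->L->H->refl->D->L'->B->R'->C->plug->G
Char 6 ('F'): step: R->3, L=6; F->plug->A->R->E->L->B->refl->A->L'->H->R'->C->plug->G
Char 7 ('E'): step: R->4, L=6; E->plug->E->R->B->L->D->refl->H->L'->D->R'->H->plug->H
Char 8 ('F'): step: R->5, L=6; F->plug->A->R->F->L->F->refl->G->L'->C->R'->G->plug->C

Answer: GAEHGGHC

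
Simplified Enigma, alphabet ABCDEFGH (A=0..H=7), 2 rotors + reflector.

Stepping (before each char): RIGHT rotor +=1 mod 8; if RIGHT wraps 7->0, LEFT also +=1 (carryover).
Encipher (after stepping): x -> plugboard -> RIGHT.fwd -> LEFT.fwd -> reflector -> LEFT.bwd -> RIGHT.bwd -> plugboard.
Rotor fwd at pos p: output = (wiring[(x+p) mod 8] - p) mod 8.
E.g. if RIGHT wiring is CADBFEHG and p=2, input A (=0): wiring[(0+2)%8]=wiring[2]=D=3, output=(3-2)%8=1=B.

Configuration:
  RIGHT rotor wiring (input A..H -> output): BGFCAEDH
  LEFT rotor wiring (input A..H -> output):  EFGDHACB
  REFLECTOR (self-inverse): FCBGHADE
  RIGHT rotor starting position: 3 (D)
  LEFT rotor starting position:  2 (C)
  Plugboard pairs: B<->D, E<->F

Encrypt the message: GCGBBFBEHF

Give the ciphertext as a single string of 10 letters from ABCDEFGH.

Answer: HBEEFCDDFH

Derivation:
Char 1 ('G'): step: R->4, L=2; G->plug->G->R->B->L->B->refl->C->L'->G->R'->H->plug->H
Char 2 ('C'): step: R->5, L=2; C->plug->C->R->C->L->F->refl->A->L'->E->R'->D->plug->B
Char 3 ('G'): step: R->6, L=2; G->plug->G->R->C->L->F->refl->A->L'->E->R'->F->plug->E
Char 4 ('B'): step: R->7, L=2; B->plug->D->R->G->L->C->refl->B->L'->B->R'->F->plug->E
Char 5 ('B'): step: R->0, L->3 (L advanced); B->plug->D->R->C->L->F->refl->A->L'->A->R'->E->plug->F
Char 6 ('F'): step: R->1, L=3; F->plug->E->R->D->L->H->refl->E->L'->B->R'->C->plug->C
Char 7 ('B'): step: R->2, L=3; B->plug->D->R->C->L->F->refl->A->L'->A->R'->B->plug->D
Char 8 ('E'): step: R->3, L=3; E->plug->F->R->G->L->C->refl->B->L'->F->R'->B->plug->D
Char 9 ('H'): step: R->4, L=3; H->plug->H->R->G->L->C->refl->B->L'->F->R'->E->plug->F
Char 10 ('F'): step: R->5, L=3; F->plug->E->R->B->L->E->refl->H->L'->D->R'->H->plug->H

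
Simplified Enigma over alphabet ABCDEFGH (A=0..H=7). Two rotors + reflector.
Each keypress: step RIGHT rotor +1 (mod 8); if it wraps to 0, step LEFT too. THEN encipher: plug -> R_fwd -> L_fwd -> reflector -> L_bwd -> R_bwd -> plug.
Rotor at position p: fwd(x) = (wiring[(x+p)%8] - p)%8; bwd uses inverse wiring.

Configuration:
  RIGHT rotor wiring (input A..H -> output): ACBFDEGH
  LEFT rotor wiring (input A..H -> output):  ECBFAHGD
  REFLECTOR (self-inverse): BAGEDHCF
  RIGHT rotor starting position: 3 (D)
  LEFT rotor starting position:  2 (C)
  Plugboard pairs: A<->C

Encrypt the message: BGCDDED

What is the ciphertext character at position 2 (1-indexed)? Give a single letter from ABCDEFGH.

Char 1 ('B'): step: R->4, L=2; B->plug->B->R->A->L->H->refl->F->L'->D->R'->D->plug->D
Char 2 ('G'): step: R->5, L=2; G->plug->G->R->A->L->H->refl->F->L'->D->R'->D->plug->D

D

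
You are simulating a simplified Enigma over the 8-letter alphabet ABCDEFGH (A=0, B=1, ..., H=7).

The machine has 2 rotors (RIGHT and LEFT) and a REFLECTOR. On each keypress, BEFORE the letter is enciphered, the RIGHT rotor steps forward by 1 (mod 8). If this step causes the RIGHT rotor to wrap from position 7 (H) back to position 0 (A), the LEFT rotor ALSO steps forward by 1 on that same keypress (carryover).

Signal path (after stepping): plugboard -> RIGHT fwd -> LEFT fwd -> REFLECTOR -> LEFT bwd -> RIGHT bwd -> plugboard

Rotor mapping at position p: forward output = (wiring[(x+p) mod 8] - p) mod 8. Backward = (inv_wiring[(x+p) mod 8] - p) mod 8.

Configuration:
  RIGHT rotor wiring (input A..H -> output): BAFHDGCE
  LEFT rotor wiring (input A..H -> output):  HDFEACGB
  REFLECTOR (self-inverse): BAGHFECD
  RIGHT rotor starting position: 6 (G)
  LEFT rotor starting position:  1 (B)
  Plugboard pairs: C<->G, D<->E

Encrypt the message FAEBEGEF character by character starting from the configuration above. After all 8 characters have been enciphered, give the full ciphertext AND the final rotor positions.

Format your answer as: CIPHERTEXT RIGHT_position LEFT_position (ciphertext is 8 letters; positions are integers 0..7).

Answer: ECFDGFHE 6 2

Derivation:
Char 1 ('F'): step: R->7, L=1; F->plug->F->R->E->L->B->refl->A->L'->G->R'->D->plug->E
Char 2 ('A'): step: R->0, L->2 (L advanced); A->plug->A->R->B->L->C->refl->G->L'->C->R'->G->plug->C
Char 3 ('E'): step: R->1, L=2; E->plug->D->R->C->L->G->refl->C->L'->B->R'->F->plug->F
Char 4 ('B'): step: R->2, L=2; B->plug->B->R->F->L->H->refl->D->L'->A->R'->E->plug->D
Char 5 ('E'): step: R->3, L=2; E->plug->D->R->H->L->B->refl->A->L'->D->R'->C->plug->G
Char 6 ('G'): step: R->4, L=2; G->plug->C->R->G->L->F->refl->E->L'->E->R'->F->plug->F
Char 7 ('E'): step: R->5, L=2; E->plug->D->R->E->L->E->refl->F->L'->G->R'->H->plug->H
Char 8 ('F'): step: R->6, L=2; F->plug->F->R->B->L->C->refl->G->L'->C->R'->D->plug->E
Final: ciphertext=ECFDGFHE, RIGHT=6, LEFT=2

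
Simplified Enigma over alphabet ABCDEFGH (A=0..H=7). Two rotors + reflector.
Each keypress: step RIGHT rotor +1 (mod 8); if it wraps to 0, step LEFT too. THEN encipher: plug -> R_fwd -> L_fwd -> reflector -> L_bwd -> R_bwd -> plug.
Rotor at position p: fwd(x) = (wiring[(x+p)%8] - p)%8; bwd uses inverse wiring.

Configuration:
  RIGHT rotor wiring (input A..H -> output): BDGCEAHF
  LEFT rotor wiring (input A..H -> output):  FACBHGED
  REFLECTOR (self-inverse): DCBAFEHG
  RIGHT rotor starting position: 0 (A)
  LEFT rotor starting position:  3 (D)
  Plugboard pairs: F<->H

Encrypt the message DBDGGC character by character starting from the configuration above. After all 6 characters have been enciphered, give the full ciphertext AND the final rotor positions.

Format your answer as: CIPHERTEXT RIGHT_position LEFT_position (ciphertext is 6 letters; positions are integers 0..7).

Char 1 ('D'): step: R->1, L=3; D->plug->D->R->D->L->B->refl->C->L'->F->R'->B->plug->B
Char 2 ('B'): step: R->2, L=3; B->plug->B->R->A->L->G->refl->H->L'->H->R'->G->plug->G
Char 3 ('D'): step: R->3, L=3; D->plug->D->R->E->L->A->refl->D->L'->C->R'->E->plug->E
Char 4 ('G'): step: R->4, L=3; G->plug->G->R->C->L->D->refl->A->L'->E->R'->B->plug->B
Char 5 ('G'): step: R->5, L=3; G->plug->G->R->F->L->C->refl->B->L'->D->R'->A->plug->A
Char 6 ('C'): step: R->6, L=3; C->plug->C->R->D->L->B->refl->C->L'->F->R'->D->plug->D
Final: ciphertext=BGEBAD, RIGHT=6, LEFT=3

Answer: BGEBAD 6 3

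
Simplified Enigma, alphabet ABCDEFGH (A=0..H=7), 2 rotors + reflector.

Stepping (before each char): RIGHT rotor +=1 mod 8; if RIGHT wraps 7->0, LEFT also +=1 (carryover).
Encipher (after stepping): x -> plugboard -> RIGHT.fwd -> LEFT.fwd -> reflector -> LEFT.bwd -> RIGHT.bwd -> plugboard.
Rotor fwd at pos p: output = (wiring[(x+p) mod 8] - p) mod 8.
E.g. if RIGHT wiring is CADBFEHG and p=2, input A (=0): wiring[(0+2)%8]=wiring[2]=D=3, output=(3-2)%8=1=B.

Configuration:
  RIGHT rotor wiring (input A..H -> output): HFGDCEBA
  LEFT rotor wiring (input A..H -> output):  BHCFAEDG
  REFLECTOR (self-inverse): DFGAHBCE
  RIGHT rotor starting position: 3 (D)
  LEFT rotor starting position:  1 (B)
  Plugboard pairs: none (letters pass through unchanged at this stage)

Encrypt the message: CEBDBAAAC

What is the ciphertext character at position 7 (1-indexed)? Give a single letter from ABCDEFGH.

Char 1 ('C'): step: R->4, L=1; C->plug->C->R->F->L->C->refl->G->L'->A->R'->B->plug->B
Char 2 ('E'): step: R->5, L=1; E->plug->E->R->A->L->G->refl->C->L'->F->R'->H->plug->H
Char 3 ('B'): step: R->6, L=1; B->plug->B->R->C->L->E->refl->H->L'->D->R'->A->plug->A
Char 4 ('D'): step: R->7, L=1; D->plug->D->R->H->L->A->refl->D->L'->E->R'->E->plug->E
Char 5 ('B'): step: R->0, L->2 (L advanced); B->plug->B->R->F->L->E->refl->H->L'->G->R'->C->plug->C
Char 6 ('A'): step: R->1, L=2; A->plug->A->R->E->L->B->refl->F->L'->H->R'->G->plug->G
Char 7 ('A'): step: R->2, L=2; A->plug->A->R->E->L->B->refl->F->L'->H->R'->E->plug->E

E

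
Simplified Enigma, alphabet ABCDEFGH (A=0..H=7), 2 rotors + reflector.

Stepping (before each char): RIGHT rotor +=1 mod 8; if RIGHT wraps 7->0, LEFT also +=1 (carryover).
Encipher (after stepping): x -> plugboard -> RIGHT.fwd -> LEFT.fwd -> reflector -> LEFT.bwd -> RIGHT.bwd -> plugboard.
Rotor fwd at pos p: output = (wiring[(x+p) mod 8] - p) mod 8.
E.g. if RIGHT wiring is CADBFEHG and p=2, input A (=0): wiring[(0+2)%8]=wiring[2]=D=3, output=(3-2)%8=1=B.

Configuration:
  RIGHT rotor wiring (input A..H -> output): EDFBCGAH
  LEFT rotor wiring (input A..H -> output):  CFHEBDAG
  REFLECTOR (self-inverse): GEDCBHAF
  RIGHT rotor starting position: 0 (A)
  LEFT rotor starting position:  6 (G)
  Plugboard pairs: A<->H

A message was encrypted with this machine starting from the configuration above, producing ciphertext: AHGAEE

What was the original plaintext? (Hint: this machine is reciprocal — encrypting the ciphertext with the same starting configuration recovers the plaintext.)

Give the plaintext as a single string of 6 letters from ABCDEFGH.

Answer: FBHGFF

Derivation:
Char 1 ('A'): step: R->1, L=6; A->plug->H->R->D->L->H->refl->F->L'->H->R'->F->plug->F
Char 2 ('H'): step: R->2, L=6; H->plug->A->R->D->L->H->refl->F->L'->H->R'->B->plug->B
Char 3 ('G'): step: R->3, L=6; G->plug->G->R->A->L->C->refl->D->L'->G->R'->A->plug->H
Char 4 ('A'): step: R->4, L=6; A->plug->H->R->F->L->G->refl->A->L'->B->R'->G->plug->G
Char 5 ('E'): step: R->5, L=6; E->plug->E->R->G->L->D->refl->C->L'->A->R'->F->plug->F
Char 6 ('E'): step: R->6, L=6; E->plug->E->R->H->L->F->refl->H->L'->D->R'->F->plug->F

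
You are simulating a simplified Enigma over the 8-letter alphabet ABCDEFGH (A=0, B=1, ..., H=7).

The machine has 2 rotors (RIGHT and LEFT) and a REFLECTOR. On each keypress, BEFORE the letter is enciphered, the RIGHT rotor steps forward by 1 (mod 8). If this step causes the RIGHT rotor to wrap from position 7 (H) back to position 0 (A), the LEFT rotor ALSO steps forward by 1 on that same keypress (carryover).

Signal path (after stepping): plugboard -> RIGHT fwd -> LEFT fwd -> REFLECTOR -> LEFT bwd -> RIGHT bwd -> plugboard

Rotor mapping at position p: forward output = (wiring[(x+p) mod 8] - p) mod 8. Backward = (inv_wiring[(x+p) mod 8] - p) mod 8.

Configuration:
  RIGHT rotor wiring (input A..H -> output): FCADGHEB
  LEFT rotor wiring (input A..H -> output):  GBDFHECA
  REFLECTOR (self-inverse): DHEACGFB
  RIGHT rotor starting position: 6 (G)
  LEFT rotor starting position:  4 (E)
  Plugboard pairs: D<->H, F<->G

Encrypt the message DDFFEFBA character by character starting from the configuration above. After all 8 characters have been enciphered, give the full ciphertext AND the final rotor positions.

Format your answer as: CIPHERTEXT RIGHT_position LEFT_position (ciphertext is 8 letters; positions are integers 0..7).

Char 1 ('D'): step: R->7, L=4; D->plug->H->R->F->L->F->refl->G->L'->C->R'->A->plug->A
Char 2 ('D'): step: R->0, L->5 (L advanced); D->plug->H->R->B->L->F->refl->G->L'->F->R'->A->plug->A
Char 3 ('F'): step: R->1, L=5; F->plug->G->R->A->L->H->refl->B->L'->D->R'->F->plug->G
Char 4 ('F'): step: R->2, L=5; F->plug->G->R->D->L->B->refl->H->L'->A->R'->H->plug->D
Char 5 ('E'): step: R->3, L=5; E->plug->E->R->G->L->A->refl->D->L'->C->R'->F->plug->G
Char 6 ('F'): step: R->4, L=5; F->plug->G->R->E->L->E->refl->C->L'->H->R'->H->plug->D
Char 7 ('B'): step: R->5, L=5; B->plug->B->R->H->L->C->refl->E->L'->E->R'->C->plug->C
Char 8 ('A'): step: R->6, L=5; A->plug->A->R->G->L->A->refl->D->L'->C->R'->E->plug->E
Final: ciphertext=AAGDGDCE, RIGHT=6, LEFT=5

Answer: AAGDGDCE 6 5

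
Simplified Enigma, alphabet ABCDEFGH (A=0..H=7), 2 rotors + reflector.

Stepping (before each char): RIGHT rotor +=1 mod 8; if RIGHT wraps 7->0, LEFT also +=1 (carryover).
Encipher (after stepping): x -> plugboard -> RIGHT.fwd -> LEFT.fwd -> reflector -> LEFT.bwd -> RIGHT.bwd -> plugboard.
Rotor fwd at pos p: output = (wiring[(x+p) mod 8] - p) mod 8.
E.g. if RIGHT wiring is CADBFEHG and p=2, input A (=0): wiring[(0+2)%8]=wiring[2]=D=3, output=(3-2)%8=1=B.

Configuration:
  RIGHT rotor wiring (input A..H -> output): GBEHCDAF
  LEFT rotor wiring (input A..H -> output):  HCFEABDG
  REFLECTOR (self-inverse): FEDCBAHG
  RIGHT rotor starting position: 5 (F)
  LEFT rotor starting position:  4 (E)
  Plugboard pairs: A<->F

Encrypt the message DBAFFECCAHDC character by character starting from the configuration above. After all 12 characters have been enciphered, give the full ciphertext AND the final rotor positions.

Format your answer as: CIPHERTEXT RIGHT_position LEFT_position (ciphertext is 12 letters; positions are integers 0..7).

Answer: GHDECCAGEFFA 1 6

Derivation:
Char 1 ('D'): step: R->6, L=4; D->plug->D->R->D->L->C->refl->D->L'->E->R'->G->plug->G
Char 2 ('B'): step: R->7, L=4; B->plug->B->R->H->L->A->refl->F->L'->B->R'->H->plug->H
Char 3 ('A'): step: R->0, L->5 (L advanced); A->plug->F->R->D->L->C->refl->D->L'->H->R'->D->plug->D
Char 4 ('F'): step: R->1, L=5; F->plug->A->R->A->L->E->refl->B->L'->C->R'->E->plug->E
Char 5 ('F'): step: R->2, L=5; F->plug->A->R->C->L->B->refl->E->L'->A->R'->C->plug->C
Char 6 ('E'): step: R->3, L=5; E->plug->E->R->C->L->B->refl->E->L'->A->R'->C->plug->C
Char 7 ('C'): step: R->4, L=5; C->plug->C->R->E->L->F->refl->A->L'->F->R'->F->plug->A
Char 8 ('C'): step: R->5, L=5; C->plug->C->R->A->L->E->refl->B->L'->C->R'->G->plug->G
Char 9 ('A'): step: R->6, L=5; A->plug->F->R->B->L->G->refl->H->L'->G->R'->E->plug->E
Char 10 ('H'): step: R->7, L=5; H->plug->H->R->B->L->G->refl->H->L'->G->R'->A->plug->F
Char 11 ('D'): step: R->0, L->6 (L advanced); D->plug->D->R->H->L->D->refl->C->L'->G->R'->A->plug->F
Char 12 ('C'): step: R->1, L=6; C->plug->C->R->G->L->C->refl->D->L'->H->R'->F->plug->A
Final: ciphertext=GHDECCAGEFFA, RIGHT=1, LEFT=6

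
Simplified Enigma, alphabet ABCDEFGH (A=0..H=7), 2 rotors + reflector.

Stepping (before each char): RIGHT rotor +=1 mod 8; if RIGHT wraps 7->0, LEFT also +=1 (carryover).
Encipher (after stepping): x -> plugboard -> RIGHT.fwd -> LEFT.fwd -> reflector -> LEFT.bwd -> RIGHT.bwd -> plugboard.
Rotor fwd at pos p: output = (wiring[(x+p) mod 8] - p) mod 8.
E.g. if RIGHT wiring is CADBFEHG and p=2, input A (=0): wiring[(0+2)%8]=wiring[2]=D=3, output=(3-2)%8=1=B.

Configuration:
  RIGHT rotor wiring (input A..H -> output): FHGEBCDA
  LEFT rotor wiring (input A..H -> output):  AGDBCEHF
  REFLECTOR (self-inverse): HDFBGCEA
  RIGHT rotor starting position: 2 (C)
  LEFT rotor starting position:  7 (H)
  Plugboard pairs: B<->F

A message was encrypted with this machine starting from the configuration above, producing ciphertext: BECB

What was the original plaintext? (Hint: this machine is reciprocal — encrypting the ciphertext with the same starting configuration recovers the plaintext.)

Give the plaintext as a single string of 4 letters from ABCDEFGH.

Char 1 ('B'): step: R->3, L=7; B->plug->F->R->C->L->H->refl->A->L'->H->R'->C->plug->C
Char 2 ('E'): step: R->4, L=7; E->plug->E->R->B->L->B->refl->D->L'->F->R'->A->plug->A
Char 3 ('C'): step: R->5, L=7; C->plug->C->R->D->L->E->refl->G->L'->A->R'->D->plug->D
Char 4 ('B'): step: R->6, L=7; B->plug->F->R->G->L->F->refl->C->L'->E->R'->H->plug->H

Answer: CADH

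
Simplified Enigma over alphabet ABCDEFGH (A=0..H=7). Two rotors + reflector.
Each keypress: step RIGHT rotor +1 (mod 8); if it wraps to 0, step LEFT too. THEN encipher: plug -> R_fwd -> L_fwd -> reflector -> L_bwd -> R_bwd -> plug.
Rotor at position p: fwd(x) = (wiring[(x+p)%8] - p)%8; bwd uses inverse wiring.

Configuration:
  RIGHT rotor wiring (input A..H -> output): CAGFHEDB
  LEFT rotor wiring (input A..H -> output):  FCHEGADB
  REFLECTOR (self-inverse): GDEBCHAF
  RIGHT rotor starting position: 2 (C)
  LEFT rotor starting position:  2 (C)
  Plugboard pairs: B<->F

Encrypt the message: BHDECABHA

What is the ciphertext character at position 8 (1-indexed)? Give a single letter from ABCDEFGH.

Char 1 ('B'): step: R->3, L=2; B->plug->F->R->H->L->A->refl->G->L'->D->R'->H->plug->H
Char 2 ('H'): step: R->4, L=2; H->plug->H->R->B->L->C->refl->E->L'->C->R'->G->plug->G
Char 3 ('D'): step: R->5, L=2; D->plug->D->R->F->L->H->refl->F->L'->A->R'->G->plug->G
Char 4 ('E'): step: R->6, L=2; E->plug->E->R->A->L->F->refl->H->L'->F->R'->A->plug->A
Char 5 ('C'): step: R->7, L=2; C->plug->C->R->B->L->C->refl->E->L'->C->R'->A->plug->A
Char 6 ('A'): step: R->0, L->3 (L advanced); A->plug->A->R->C->L->F->refl->H->L'->G->R'->C->plug->C
Char 7 ('B'): step: R->1, L=3; B->plug->F->R->C->L->F->refl->H->L'->G->R'->D->plug->D
Char 8 ('H'): step: R->2, L=3; H->plug->H->R->G->L->H->refl->F->L'->C->R'->D->plug->D

D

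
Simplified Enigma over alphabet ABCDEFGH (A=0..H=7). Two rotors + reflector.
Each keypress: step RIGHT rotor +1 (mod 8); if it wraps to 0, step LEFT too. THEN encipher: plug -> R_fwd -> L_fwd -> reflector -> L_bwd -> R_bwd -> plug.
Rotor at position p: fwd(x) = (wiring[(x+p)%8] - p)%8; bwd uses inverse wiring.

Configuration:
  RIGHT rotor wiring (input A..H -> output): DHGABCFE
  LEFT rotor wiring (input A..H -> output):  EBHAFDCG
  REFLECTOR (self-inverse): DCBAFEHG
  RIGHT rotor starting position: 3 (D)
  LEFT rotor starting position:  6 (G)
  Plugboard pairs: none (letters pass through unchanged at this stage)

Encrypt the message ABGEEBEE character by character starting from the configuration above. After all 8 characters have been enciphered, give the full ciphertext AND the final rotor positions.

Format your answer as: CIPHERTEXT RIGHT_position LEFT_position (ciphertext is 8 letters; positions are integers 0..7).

Char 1 ('A'): step: R->4, L=6; A->plug->A->R->F->L->C->refl->B->L'->E->R'->H->plug->H
Char 2 ('B'): step: R->5, L=6; B->plug->B->R->A->L->E->refl->F->L'->H->R'->C->plug->C
Char 3 ('G'): step: R->6, L=6; G->plug->G->R->D->L->D->refl->A->L'->B->R'->D->plug->D
Char 4 ('E'): step: R->7, L=6; E->plug->E->R->B->L->A->refl->D->L'->D->R'->G->plug->G
Char 5 ('E'): step: R->0, L->7 (L advanced); E->plug->E->R->B->L->F->refl->E->L'->G->R'->C->plug->C
Char 6 ('B'): step: R->1, L=7; B->plug->B->R->F->L->G->refl->H->L'->A->R'->D->plug->D
Char 7 ('E'): step: R->2, L=7; E->plug->E->R->D->L->A->refl->D->L'->H->R'->C->plug->C
Char 8 ('E'): step: R->3, L=7; E->plug->E->R->B->L->F->refl->E->L'->G->R'->B->plug->B
Final: ciphertext=HCDGCDCB, RIGHT=3, LEFT=7

Answer: HCDGCDCB 3 7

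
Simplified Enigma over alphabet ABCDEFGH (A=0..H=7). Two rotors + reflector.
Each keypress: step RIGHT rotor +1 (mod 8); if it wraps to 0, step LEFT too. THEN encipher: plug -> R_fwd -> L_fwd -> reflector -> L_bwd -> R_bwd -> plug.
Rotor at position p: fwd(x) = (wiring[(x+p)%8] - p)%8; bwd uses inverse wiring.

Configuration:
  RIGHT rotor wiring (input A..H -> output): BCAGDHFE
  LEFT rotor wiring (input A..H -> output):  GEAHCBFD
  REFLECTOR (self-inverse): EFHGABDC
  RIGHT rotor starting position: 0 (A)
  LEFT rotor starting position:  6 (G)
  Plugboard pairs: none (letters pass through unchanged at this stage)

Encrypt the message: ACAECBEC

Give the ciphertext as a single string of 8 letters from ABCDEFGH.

Answer: CDGCFECH

Derivation:
Char 1 ('A'): step: R->1, L=6; A->plug->A->R->B->L->F->refl->B->L'->F->R'->C->plug->C
Char 2 ('C'): step: R->2, L=6; C->plug->C->R->B->L->F->refl->B->L'->F->R'->D->plug->D
Char 3 ('A'): step: R->3, L=6; A->plug->A->R->D->L->G->refl->D->L'->H->R'->G->plug->G
Char 4 ('E'): step: R->4, L=6; E->plug->E->R->F->L->B->refl->F->L'->B->R'->C->plug->C
Char 5 ('C'): step: R->5, L=6; C->plug->C->R->H->L->D->refl->G->L'->D->R'->F->plug->F
Char 6 ('B'): step: R->6, L=6; B->plug->B->R->G->L->E->refl->A->L'->C->R'->E->plug->E
Char 7 ('E'): step: R->7, L=6; E->plug->E->R->H->L->D->refl->G->L'->D->R'->C->plug->C
Char 8 ('C'): step: R->0, L->7 (L advanced); C->plug->C->R->A->L->E->refl->A->L'->E->R'->H->plug->H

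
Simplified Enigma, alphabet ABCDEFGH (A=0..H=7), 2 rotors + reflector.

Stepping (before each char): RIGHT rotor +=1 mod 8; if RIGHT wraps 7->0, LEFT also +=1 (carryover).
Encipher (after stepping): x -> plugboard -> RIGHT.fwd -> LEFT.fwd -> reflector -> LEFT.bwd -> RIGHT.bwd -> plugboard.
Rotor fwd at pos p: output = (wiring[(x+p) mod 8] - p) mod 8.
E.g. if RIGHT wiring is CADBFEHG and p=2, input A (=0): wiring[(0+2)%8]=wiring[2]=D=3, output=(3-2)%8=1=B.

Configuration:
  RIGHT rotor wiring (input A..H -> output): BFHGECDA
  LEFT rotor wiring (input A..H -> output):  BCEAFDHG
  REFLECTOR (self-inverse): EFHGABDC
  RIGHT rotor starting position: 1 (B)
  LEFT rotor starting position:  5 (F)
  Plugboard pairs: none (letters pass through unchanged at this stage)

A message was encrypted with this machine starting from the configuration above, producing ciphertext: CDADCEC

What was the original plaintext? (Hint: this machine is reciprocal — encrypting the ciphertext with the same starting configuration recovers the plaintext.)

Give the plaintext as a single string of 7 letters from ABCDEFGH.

Answer: BFBFDGH

Derivation:
Char 1 ('C'): step: R->2, L=5; C->plug->C->R->C->L->B->refl->F->L'->E->R'->B->plug->B
Char 2 ('D'): step: R->3, L=5; D->plug->D->R->A->L->G->refl->D->L'->G->R'->F->plug->F
Char 3 ('A'): step: R->4, L=5; A->plug->A->R->A->L->G->refl->D->L'->G->R'->B->plug->B
Char 4 ('D'): step: R->5, L=5; D->plug->D->R->E->L->F->refl->B->L'->C->R'->F->plug->F
Char 5 ('C'): step: R->6, L=5; C->plug->C->R->D->L->E->refl->A->L'->H->R'->D->plug->D
Char 6 ('E'): step: R->7, L=5; E->plug->E->R->H->L->A->refl->E->L'->D->R'->G->plug->G
Char 7 ('C'): step: R->0, L->6 (L advanced); C->plug->C->R->H->L->F->refl->B->L'->A->R'->H->plug->H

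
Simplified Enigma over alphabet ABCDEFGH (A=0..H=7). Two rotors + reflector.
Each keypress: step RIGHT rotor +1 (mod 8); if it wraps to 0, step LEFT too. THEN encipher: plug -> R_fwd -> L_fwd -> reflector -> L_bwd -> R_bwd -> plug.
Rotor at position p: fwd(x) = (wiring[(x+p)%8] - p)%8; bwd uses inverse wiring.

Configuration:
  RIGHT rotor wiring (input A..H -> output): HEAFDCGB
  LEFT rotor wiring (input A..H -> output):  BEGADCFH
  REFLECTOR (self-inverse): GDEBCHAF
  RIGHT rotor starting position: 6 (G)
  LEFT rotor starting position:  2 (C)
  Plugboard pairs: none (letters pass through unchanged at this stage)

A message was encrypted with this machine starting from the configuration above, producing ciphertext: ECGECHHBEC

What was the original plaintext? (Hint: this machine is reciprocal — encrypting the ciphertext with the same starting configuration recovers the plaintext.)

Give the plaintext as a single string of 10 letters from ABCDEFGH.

Answer: CFDBEDEHHB

Derivation:
Char 1 ('E'): step: R->7, L=2; E->plug->E->R->G->L->H->refl->F->L'->F->R'->C->plug->C
Char 2 ('C'): step: R->0, L->3 (L advanced); C->plug->C->R->A->L->F->refl->H->L'->C->R'->F->plug->F
Char 3 ('G'): step: R->1, L=3; G->plug->G->R->A->L->F->refl->H->L'->C->R'->D->plug->D
Char 4 ('E'): step: R->2, L=3; E->plug->E->R->E->L->E->refl->C->L'->D->R'->B->plug->B
Char 5 ('C'): step: R->3, L=3; C->plug->C->R->H->L->D->refl->B->L'->G->R'->E->plug->E
Char 6 ('H'): step: R->4, L=3; H->plug->H->R->B->L->A->refl->G->L'->F->R'->D->plug->D
Char 7 ('H'): step: R->5, L=3; H->plug->H->R->G->L->B->refl->D->L'->H->R'->E->plug->E
Char 8 ('B'): step: R->6, L=3; B->plug->B->R->D->L->C->refl->E->L'->E->R'->H->plug->H
Char 9 ('E'): step: R->7, L=3; E->plug->E->R->G->L->B->refl->D->L'->H->R'->H->plug->H
Char 10 ('C'): step: R->0, L->4 (L advanced); C->plug->C->R->A->L->H->refl->F->L'->E->R'->B->plug->B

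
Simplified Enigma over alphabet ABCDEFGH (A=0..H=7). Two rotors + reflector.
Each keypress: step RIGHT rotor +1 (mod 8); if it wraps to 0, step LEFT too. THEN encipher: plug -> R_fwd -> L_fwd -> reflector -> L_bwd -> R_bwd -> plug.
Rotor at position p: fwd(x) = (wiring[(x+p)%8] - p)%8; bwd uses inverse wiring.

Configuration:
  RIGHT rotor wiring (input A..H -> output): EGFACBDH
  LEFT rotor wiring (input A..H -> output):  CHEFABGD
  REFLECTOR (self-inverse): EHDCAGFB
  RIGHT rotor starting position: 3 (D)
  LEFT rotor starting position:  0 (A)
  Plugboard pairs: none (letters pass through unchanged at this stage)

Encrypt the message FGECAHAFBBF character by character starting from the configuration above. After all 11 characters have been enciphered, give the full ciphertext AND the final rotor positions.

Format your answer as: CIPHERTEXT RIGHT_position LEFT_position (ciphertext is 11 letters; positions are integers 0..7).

Answer: HBDAECDCEEG 6 1

Derivation:
Char 1 ('F'): step: R->4, L=0; F->plug->F->R->C->L->E->refl->A->L'->E->R'->H->plug->H
Char 2 ('G'): step: R->5, L=0; G->plug->G->R->D->L->F->refl->G->L'->G->R'->B->plug->B
Char 3 ('E'): step: R->6, L=0; E->plug->E->R->H->L->D->refl->C->L'->A->R'->D->plug->D
Char 4 ('C'): step: R->7, L=0; C->plug->C->R->H->L->D->refl->C->L'->A->R'->A->plug->A
Char 5 ('A'): step: R->0, L->1 (L advanced); A->plug->A->R->E->L->A->refl->E->L'->C->R'->E->plug->E
Char 6 ('H'): step: R->1, L=1; H->plug->H->R->D->L->H->refl->B->L'->H->R'->C->plug->C
Char 7 ('A'): step: R->2, L=1; A->plug->A->R->D->L->H->refl->B->L'->H->R'->D->plug->D
Char 8 ('F'): step: R->3, L=1; F->plug->F->R->B->L->D->refl->C->L'->G->R'->C->plug->C
Char 9 ('B'): step: R->4, L=1; B->plug->B->R->F->L->F->refl->G->L'->A->R'->E->plug->E
Char 10 ('B'): step: R->5, L=1; B->plug->B->R->G->L->C->refl->D->L'->B->R'->E->plug->E
Char 11 ('F'): step: R->6, L=1; F->plug->F->R->C->L->E->refl->A->L'->E->R'->G->plug->G
Final: ciphertext=HBDAECDCEEG, RIGHT=6, LEFT=1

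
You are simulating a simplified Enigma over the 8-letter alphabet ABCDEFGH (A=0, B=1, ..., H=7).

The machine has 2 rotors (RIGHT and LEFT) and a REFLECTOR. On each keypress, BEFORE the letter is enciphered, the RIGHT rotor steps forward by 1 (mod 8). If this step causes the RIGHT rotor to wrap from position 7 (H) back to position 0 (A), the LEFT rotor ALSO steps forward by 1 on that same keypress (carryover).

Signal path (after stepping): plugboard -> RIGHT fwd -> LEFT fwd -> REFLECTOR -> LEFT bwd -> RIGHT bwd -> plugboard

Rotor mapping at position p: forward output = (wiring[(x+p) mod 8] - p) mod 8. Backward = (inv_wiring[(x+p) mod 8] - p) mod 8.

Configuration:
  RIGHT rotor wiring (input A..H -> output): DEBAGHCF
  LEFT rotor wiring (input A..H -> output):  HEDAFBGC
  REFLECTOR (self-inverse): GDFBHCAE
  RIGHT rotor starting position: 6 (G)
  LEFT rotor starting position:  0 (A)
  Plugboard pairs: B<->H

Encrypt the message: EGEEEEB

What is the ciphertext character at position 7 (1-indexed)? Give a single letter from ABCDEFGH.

Char 1 ('E'): step: R->7, L=0; E->plug->E->R->B->L->E->refl->H->L'->A->R'->G->plug->G
Char 2 ('G'): step: R->0, L->1 (L advanced); G->plug->G->R->C->L->H->refl->E->L'->D->R'->A->plug->A
Char 3 ('E'): step: R->1, L=1; E->plug->E->R->G->L->B->refl->D->L'->A->R'->B->plug->H
Char 4 ('E'): step: R->2, L=1; E->plug->E->R->A->L->D->refl->B->L'->G->R'->B->plug->H
Char 5 ('E'): step: R->3, L=1; E->plug->E->R->C->L->H->refl->E->L'->D->R'->B->plug->H
Char 6 ('E'): step: R->4, L=1; E->plug->E->R->H->L->G->refl->A->L'->E->R'->H->plug->B
Char 7 ('B'): step: R->5, L=1; B->plug->H->R->B->L->C->refl->F->L'->F->R'->B->plug->H

H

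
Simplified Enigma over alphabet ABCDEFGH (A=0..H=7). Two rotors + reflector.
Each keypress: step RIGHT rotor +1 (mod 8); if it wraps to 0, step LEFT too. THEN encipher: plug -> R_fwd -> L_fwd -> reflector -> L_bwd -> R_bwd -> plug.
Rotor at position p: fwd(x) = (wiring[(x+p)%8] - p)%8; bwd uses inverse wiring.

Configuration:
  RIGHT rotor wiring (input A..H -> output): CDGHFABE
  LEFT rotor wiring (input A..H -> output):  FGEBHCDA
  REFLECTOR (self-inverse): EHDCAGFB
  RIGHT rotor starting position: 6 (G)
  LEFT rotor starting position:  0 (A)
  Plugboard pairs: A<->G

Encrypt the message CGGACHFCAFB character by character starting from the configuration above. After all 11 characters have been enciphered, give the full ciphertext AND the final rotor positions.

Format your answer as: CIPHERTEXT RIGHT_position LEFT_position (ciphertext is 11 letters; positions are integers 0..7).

Answer: BDECEDDBGCG 1 2

Derivation:
Char 1 ('C'): step: R->7, L=0; C->plug->C->R->E->L->H->refl->B->L'->D->R'->B->plug->B
Char 2 ('G'): step: R->0, L->1 (L advanced); G->plug->A->R->C->L->A->refl->E->L'->H->R'->D->plug->D
Char 3 ('G'): step: R->1, L=1; G->plug->A->R->C->L->A->refl->E->L'->H->R'->E->plug->E
Char 4 ('A'): step: R->2, L=1; A->plug->G->R->A->L->F->refl->G->L'->D->R'->C->plug->C
Char 5 ('C'): step: R->3, L=1; C->plug->C->R->F->L->C->refl->D->L'->B->R'->E->plug->E
Char 6 ('H'): step: R->4, L=1; H->plug->H->R->D->L->G->refl->F->L'->A->R'->D->plug->D
Char 7 ('F'): step: R->5, L=1; F->plug->F->R->B->L->D->refl->C->L'->F->R'->D->plug->D
Char 8 ('C'): step: R->6, L=1; C->plug->C->R->E->L->B->refl->H->L'->G->R'->B->plug->B
Char 9 ('A'): step: R->7, L=1; A->plug->G->R->B->L->D->refl->C->L'->F->R'->A->plug->G
Char 10 ('F'): step: R->0, L->2 (L advanced); F->plug->F->R->A->L->C->refl->D->L'->G->R'->C->plug->C
Char 11 ('B'): step: R->1, L=2; B->plug->B->R->F->L->G->refl->F->L'->C->R'->A->plug->G
Final: ciphertext=BDECEDDBGCG, RIGHT=1, LEFT=2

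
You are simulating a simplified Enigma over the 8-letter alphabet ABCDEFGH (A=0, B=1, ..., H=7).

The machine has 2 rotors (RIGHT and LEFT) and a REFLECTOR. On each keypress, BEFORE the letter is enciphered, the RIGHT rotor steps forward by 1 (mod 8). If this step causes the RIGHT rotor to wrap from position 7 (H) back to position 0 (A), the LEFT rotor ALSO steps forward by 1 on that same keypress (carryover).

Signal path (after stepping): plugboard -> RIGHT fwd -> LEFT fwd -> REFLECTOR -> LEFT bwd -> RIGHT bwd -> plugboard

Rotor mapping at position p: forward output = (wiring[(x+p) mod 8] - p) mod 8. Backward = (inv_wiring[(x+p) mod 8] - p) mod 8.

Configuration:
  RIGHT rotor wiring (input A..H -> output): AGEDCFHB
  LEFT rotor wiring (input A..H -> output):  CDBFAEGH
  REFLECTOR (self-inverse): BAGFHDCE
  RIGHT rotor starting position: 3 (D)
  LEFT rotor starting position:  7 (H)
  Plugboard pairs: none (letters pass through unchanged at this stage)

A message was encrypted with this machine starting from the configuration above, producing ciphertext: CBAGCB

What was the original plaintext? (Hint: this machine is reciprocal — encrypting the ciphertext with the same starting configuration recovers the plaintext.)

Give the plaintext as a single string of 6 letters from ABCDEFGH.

Char 1 ('C'): step: R->4, L=7; C->plug->C->R->D->L->C->refl->G->L'->E->R'->E->plug->E
Char 2 ('B'): step: R->5, L=7; B->plug->B->R->C->L->E->refl->H->L'->H->R'->F->plug->F
Char 3 ('A'): step: R->6, L=7; A->plug->A->R->B->L->D->refl->F->L'->G->R'->E->plug->E
Char 4 ('G'): step: R->7, L=7; G->plug->G->R->G->L->F->refl->D->L'->B->R'->B->plug->B
Char 5 ('C'): step: R->0, L->0 (L advanced); C->plug->C->R->E->L->A->refl->B->L'->C->R'->E->plug->E
Char 6 ('B'): step: R->1, L=0; B->plug->B->R->D->L->F->refl->D->L'->B->R'->D->plug->D

Answer: EFEBED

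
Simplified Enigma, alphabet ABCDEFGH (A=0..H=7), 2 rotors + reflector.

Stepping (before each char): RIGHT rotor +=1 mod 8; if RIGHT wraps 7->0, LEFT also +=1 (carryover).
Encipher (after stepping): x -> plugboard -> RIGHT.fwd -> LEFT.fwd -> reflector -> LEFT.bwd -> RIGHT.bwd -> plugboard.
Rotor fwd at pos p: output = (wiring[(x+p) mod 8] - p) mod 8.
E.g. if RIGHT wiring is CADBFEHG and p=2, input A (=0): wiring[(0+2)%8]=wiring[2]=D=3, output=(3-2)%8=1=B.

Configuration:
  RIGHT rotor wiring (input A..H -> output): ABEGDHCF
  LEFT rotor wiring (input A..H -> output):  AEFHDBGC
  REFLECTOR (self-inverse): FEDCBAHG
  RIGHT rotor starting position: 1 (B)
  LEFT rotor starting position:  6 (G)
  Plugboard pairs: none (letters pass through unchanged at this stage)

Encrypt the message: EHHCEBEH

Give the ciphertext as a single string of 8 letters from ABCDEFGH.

Answer: GFAHFDFB

Derivation:
Char 1 ('E'): step: R->2, L=6; E->plug->E->R->A->L->A->refl->F->L'->G->R'->G->plug->G
Char 2 ('H'): step: R->3, L=6; H->plug->H->R->B->L->E->refl->B->L'->F->R'->F->plug->F
Char 3 ('H'): step: R->4, L=6; H->plug->H->R->C->L->C->refl->D->L'->H->R'->A->plug->A
Char 4 ('C'): step: R->5, L=6; C->plug->C->R->A->L->A->refl->F->L'->G->R'->H->plug->H
Char 5 ('E'): step: R->6, L=6; E->plug->E->R->G->L->F->refl->A->L'->A->R'->F->plug->F
Char 6 ('B'): step: R->7, L=6; B->plug->B->R->B->L->E->refl->B->L'->F->R'->D->plug->D
Char 7 ('E'): step: R->0, L->7 (L advanced); E->plug->E->R->D->L->G->refl->H->L'->H->R'->F->plug->F
Char 8 ('H'): step: R->1, L=7; H->plug->H->R->H->L->H->refl->G->L'->D->R'->B->plug->B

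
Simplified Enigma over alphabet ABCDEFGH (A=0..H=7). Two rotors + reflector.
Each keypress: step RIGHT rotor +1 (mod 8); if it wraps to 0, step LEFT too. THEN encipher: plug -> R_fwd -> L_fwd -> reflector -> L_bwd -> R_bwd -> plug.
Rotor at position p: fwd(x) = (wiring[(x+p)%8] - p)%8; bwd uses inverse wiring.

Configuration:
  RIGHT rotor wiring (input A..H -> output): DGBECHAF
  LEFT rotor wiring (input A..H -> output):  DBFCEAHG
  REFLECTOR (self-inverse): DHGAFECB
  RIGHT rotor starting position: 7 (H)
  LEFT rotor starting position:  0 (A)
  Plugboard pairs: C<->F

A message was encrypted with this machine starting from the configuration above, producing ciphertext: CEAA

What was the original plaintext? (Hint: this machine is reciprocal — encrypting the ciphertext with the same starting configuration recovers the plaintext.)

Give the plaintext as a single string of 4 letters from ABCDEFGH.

Answer: HDDH

Derivation:
Char 1 ('C'): step: R->0, L->1 (L advanced); C->plug->F->R->H->L->C->refl->G->L'->F->R'->H->plug->H
Char 2 ('E'): step: R->1, L=1; E->plug->E->R->G->L->F->refl->E->L'->B->R'->D->plug->D
Char 3 ('A'): step: R->2, L=1; A->plug->A->R->H->L->C->refl->G->L'->F->R'->D->plug->D
Char 4 ('A'): step: R->3, L=1; A->plug->A->R->B->L->E->refl->F->L'->G->R'->H->plug->H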